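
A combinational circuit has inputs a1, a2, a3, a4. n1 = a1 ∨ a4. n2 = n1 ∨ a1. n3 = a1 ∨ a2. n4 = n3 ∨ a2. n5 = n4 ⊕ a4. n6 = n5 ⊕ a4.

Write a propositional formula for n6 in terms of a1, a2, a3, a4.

n3 = a1 ∨ a2
n4 = n3 ∨ a2 = (a1 ∨ a2) ∨ a2
n5 = n4 ⊕ a4 = ((a1 ∨ a2) ∨ a2) ⊕ a4
n6 = n5 ⊕ a4 = (((a1 ∨ a2) ∨ a2) ⊕ a4) ⊕ a4

(((a1 ∨ a2) ∨ a2) ⊕ a4) ⊕ a4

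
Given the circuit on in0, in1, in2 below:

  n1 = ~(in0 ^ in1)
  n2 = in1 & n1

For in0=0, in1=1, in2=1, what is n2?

0

n1 = ~(0 ^ 1) = 0
n2 = 1 & 0 = 0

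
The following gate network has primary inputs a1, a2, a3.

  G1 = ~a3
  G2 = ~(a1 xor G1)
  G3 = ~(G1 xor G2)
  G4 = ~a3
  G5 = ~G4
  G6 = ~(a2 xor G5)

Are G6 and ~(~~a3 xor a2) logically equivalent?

G4 = ~a3
G5 = ~G4 = ~~a3
G6 = ~(a2 xor G5) = ~(a2 xor ~~a3)
At a1=0, a2=0, a3=1: circuit gives 0, formula gives 0.
At a1=0, a2=0, a3=0: circuit gives 1, formula gives 1.
Agrees on all 8 inputs.

Yes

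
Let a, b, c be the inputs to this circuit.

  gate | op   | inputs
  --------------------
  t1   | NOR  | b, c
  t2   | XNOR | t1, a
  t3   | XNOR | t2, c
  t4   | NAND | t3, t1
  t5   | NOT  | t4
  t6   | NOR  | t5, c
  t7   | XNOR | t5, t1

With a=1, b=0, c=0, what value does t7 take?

t1 = 0 NOR 0 = 1
t2 = 1 XNOR 1 = 1
t3 = 1 XNOR 0 = 0
t4 = 0 NAND 1 = 1
t5 = NOT 1 = 0
t7 = 0 XNOR 1 = 0

0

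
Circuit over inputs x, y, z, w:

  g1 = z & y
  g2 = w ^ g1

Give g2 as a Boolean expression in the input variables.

w ^ (z & y)

g1 = z & y
g2 = w ^ g1 = w ^ (z & y)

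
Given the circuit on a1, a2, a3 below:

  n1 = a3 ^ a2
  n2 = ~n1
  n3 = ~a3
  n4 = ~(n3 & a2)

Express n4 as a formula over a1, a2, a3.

n3 = ~a3
n4 = ~(n3 & a2) = ~(~a3 & a2)

~(~a3 & a2)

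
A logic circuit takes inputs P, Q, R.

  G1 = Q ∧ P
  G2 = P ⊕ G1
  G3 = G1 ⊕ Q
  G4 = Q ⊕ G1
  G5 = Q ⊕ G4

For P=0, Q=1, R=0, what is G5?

0

G1 = 1 ∧ 0 = 0
G4 = 1 ⊕ 0 = 1
G5 = 1 ⊕ 1 = 0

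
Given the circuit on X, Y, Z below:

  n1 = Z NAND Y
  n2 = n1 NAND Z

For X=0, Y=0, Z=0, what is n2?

n1 = 0 NAND 0 = 1
n2 = 1 NAND 0 = 1

1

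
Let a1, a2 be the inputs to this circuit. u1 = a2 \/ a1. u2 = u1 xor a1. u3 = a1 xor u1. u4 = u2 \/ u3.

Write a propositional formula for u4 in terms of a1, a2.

u1 = a2 \/ a1
u2 = u1 xor a1 = (a2 \/ a1) xor a1
u3 = a1 xor u1 = a1 xor (a2 \/ a1)
u4 = u2 \/ u3 = ((a2 \/ a1) xor a1) \/ (a1 xor (a2 \/ a1))

((a2 \/ a1) xor a1) \/ (a1 xor (a2 \/ a1))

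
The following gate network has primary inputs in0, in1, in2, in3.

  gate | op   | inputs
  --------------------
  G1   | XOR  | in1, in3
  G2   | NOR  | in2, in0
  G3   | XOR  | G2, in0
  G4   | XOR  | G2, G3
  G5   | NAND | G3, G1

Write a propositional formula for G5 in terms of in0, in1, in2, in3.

G1 = in1 XOR in3
G2 = in2 NOR in0
G3 = G2 XOR in0 = (in2 NOR in0) XOR in0
G5 = G3 NAND G1 = ((in2 NOR in0) XOR in0) NAND (in1 XOR in3)

((in2 NOR in0) XOR in0) NAND (in1 XOR in3)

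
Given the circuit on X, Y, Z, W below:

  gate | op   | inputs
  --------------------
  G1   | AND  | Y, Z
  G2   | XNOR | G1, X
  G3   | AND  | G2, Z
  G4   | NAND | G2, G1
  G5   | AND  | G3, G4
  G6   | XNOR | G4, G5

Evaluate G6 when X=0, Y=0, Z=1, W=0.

1

G1 = 0 AND 1 = 0
G2 = 0 XNOR 0 = 1
G3 = 1 AND 1 = 1
G4 = 1 NAND 0 = 1
G5 = 1 AND 1 = 1
G6 = 1 XNOR 1 = 1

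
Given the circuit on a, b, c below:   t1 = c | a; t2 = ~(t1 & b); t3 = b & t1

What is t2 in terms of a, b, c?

t1 = c | a
t2 = ~(t1 & b) = ~((c | a) & b)

~((c | a) & b)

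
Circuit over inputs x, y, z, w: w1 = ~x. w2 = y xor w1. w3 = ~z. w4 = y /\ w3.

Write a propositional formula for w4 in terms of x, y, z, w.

w3 = ~z
w4 = y /\ w3 = y /\ ~z

y /\ ~z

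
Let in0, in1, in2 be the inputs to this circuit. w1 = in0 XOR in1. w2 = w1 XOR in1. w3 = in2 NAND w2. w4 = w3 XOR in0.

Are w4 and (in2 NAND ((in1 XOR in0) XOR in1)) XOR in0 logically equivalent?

Yes

w1 = in0 XOR in1
w2 = w1 XOR in1 = (in0 XOR in1) XOR in1
w3 = in2 NAND w2 = in2 NAND ((in0 XOR in1) XOR in1)
w4 = w3 XOR in0 = (in2 NAND ((in0 XOR in1) XOR in1)) XOR in0
At in0=1, in1=0, in2=0: circuit gives 0, formula gives 0.
At in0=0, in1=0, in2=0: circuit gives 1, formula gives 1.
Agrees on all 8 inputs.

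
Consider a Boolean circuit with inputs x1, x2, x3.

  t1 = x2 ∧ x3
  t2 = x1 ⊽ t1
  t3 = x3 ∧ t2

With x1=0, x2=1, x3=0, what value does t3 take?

t1 = 1 ∧ 0 = 0
t2 = 0 ⊽ 0 = 1
t3 = 0 ∧ 1 = 0

0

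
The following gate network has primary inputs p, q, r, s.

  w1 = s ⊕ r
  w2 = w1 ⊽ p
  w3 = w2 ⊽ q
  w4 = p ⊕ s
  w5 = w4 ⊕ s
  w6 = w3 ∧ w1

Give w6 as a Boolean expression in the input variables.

w1 = s ⊕ r
w2 = w1 ⊽ p = (s ⊕ r) ⊽ p
w3 = w2 ⊽ q = ((s ⊕ r) ⊽ p) ⊽ q
w6 = w3 ∧ w1 = (((s ⊕ r) ⊽ p) ⊽ q) ∧ (s ⊕ r)

(((s ⊕ r) ⊽ p) ⊽ q) ∧ (s ⊕ r)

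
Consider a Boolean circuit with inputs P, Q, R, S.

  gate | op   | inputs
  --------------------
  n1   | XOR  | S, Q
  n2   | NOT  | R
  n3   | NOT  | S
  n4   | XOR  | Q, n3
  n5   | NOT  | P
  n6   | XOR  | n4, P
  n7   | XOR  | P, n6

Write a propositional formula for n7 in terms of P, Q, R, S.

n3 = NOT S
n4 = Q XOR n3 = Q XOR NOT S
n6 = n4 XOR P = (Q XOR NOT S) XOR P
n7 = P XOR n6 = P XOR ((Q XOR NOT S) XOR P)

P XOR ((Q XOR NOT S) XOR P)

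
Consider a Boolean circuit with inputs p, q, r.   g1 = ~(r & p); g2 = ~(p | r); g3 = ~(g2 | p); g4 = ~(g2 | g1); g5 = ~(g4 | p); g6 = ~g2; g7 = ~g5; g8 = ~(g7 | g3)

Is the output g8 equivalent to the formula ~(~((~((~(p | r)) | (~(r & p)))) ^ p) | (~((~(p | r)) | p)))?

No

g1 = ~(r & p)
g2 = ~(p | r)
g3 = ~(g2 | p) = ~((~(p | r)) | p)
g4 = ~(g2 | g1) = ~((~(p | r)) | (~(r & p)))
g5 = ~(g4 | p) = ~((~((~(p | r)) | (~(r & p)))) | p)
g7 = ~g5 = ~(~((~((~(p | r)) | (~(r & p)))) | p))
g8 = ~(g7 | g3) = ~(~(~((~((~(p | r)) | (~(r & p)))) | p)) | (~((~(p | r)) | p)))
At p=0, q=0, r=0: circuit gives 1, formula gives 0.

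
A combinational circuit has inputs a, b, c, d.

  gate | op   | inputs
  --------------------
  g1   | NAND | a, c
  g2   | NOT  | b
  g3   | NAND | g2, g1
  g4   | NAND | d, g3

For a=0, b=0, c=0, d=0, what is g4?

1

g1 = 0 NAND 0 = 1
g2 = NOT 0 = 1
g3 = 1 NAND 1 = 0
g4 = 0 NAND 0 = 1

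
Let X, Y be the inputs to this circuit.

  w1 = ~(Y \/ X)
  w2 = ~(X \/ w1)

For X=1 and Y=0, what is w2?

w1 = ~(0 \/ 1) = 0
w2 = ~(1 \/ 0) = 0

0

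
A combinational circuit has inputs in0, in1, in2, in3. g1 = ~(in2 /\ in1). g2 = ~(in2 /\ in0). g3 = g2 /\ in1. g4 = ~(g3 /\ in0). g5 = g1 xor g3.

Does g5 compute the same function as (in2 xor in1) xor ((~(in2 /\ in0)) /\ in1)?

No

g1 = ~(in2 /\ in1)
g2 = ~(in2 /\ in0)
g3 = g2 /\ in1 = (~(in2 /\ in0)) /\ in1
g5 = g1 xor g3 = (~(in2 /\ in1)) xor ((~(in2 /\ in0)) /\ in1)
At in0=0, in1=0, in2=0, in3=0: circuit gives 1, formula gives 0.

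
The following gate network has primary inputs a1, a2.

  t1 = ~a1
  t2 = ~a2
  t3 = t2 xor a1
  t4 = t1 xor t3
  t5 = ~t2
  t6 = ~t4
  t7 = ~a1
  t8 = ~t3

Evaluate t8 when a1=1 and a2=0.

1

t2 = ~0 = 1
t3 = 1 xor 1 = 0
t8 = ~0 = 1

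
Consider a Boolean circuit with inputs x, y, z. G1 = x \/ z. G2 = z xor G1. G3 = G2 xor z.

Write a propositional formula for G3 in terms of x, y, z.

(z xor (x \/ z)) xor z

G1 = x \/ z
G2 = z xor G1 = z xor (x \/ z)
G3 = G2 xor z = (z xor (x \/ z)) xor z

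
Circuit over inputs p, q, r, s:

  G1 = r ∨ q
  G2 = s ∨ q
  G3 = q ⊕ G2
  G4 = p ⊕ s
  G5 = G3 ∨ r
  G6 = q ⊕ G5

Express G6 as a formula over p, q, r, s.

G2 = s ∨ q
G3 = q ⊕ G2 = q ⊕ (s ∨ q)
G5 = G3 ∨ r = (q ⊕ (s ∨ q)) ∨ r
G6 = q ⊕ G5 = q ⊕ ((q ⊕ (s ∨ q)) ∨ r)

q ⊕ ((q ⊕ (s ∨ q)) ∨ r)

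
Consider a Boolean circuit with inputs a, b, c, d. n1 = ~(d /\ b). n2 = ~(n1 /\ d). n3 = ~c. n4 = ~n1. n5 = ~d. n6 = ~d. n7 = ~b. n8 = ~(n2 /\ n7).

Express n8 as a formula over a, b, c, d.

~((~((~(d /\ b)) /\ d)) /\ ~b)

n1 = ~(d /\ b)
n2 = ~(n1 /\ d) = ~((~(d /\ b)) /\ d)
n7 = ~b
n8 = ~(n2 /\ n7) = ~((~((~(d /\ b)) /\ d)) /\ ~b)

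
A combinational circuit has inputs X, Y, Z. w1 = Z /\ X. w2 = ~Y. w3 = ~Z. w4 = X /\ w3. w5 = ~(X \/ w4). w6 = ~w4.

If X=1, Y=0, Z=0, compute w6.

0

w3 = ~0 = 1
w4 = 1 /\ 1 = 1
w6 = ~1 = 0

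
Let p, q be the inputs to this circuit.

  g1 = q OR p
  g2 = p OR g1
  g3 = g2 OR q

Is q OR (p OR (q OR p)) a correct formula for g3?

Yes

g1 = q OR p
g2 = p OR g1 = p OR (q OR p)
g3 = g2 OR q = (p OR (q OR p)) OR q
At p=0, q=0: circuit gives 0, formula gives 0.
At p=0, q=1: circuit gives 1, formula gives 1.
Agrees on all 4 inputs.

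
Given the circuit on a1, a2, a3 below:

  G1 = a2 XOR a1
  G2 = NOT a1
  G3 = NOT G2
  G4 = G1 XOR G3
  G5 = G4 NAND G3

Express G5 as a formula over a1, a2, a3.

((a2 XOR a1) XOR NOT NOT a1) NAND NOT NOT a1

G1 = a2 XOR a1
G2 = NOT a1
G3 = NOT G2 = NOT NOT a1
G4 = G1 XOR G3 = (a2 XOR a1) XOR NOT NOT a1
G5 = G4 NAND G3 = ((a2 XOR a1) XOR NOT NOT a1) NAND NOT NOT a1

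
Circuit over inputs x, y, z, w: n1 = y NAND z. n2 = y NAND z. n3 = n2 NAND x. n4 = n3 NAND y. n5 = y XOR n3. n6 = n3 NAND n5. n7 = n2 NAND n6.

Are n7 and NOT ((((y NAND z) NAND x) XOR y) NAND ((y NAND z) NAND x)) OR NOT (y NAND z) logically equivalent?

n2 = y NAND z
n3 = n2 NAND x = (y NAND z) NAND x
n5 = y XOR n3 = y XOR ((y NAND z) NAND x)
n6 = n3 NAND n5 = ((y NAND z) NAND x) NAND (y XOR ((y NAND z) NAND x))
n7 = n2 NAND n6 = (y NAND z) NAND (((y NAND z) NAND x) NAND (y XOR ((y NAND z) NAND x)))
At x=0, y=1, z=0, w=0: circuit gives 0, formula gives 0.
At x=0, y=0, z=0, w=0: circuit gives 1, formula gives 1.
Agrees on all 16 inputs.

Yes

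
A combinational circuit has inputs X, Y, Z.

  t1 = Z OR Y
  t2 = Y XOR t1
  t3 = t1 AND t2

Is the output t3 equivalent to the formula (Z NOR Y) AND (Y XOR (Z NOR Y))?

No

t1 = Z OR Y
t2 = Y XOR t1 = Y XOR (Z OR Y)
t3 = t1 AND t2 = (Z OR Y) AND (Y XOR (Z OR Y))
At X=0, Y=0, Z=0: circuit gives 0, formula gives 1.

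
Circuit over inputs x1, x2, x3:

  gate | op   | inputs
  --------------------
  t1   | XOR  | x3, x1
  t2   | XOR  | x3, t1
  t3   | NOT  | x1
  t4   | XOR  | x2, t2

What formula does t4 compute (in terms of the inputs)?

t1 = x3 XOR x1
t2 = x3 XOR t1 = x3 XOR (x3 XOR x1)
t4 = x2 XOR t2 = x2 XOR (x3 XOR (x3 XOR x1))

x2 XOR (x3 XOR (x3 XOR x1))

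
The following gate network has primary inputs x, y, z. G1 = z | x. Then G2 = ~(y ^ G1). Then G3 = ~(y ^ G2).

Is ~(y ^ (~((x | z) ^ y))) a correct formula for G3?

G1 = z | x
G2 = ~(y ^ G1) = ~(y ^ (z | x))
G3 = ~(y ^ G2) = ~(y ^ (~(y ^ (z | x))))
At x=0, y=0, z=0: circuit gives 0, formula gives 0.
At x=0, y=0, z=1: circuit gives 1, formula gives 1.
Agrees on all 8 inputs.

Yes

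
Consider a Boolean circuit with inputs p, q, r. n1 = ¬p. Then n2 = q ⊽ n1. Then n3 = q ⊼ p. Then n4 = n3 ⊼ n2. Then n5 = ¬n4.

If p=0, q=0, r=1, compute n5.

n1 = ¬0 = 1
n2 = 0 ⊽ 1 = 0
n3 = 0 ⊼ 0 = 1
n4 = 1 ⊼ 0 = 1
n5 = ¬1 = 0

0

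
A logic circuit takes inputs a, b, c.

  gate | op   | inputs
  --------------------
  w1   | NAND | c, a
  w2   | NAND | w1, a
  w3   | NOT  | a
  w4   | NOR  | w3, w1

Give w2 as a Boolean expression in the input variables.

(c NAND a) NAND a

w1 = c NAND a
w2 = w1 NAND a = (c NAND a) NAND a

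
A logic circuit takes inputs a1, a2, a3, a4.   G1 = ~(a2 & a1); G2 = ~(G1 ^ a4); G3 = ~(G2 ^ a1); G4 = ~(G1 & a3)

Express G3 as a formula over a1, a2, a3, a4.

~((~((~(a2 & a1)) ^ a4)) ^ a1)

G1 = ~(a2 & a1)
G2 = ~(G1 ^ a4) = ~((~(a2 & a1)) ^ a4)
G3 = ~(G2 ^ a1) = ~((~((~(a2 & a1)) ^ a4)) ^ a1)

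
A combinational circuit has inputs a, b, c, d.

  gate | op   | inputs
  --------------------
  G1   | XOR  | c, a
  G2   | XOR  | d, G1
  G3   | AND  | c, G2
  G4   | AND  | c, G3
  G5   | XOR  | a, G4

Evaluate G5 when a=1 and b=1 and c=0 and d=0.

G1 = 0 XOR 1 = 1
G2 = 0 XOR 1 = 1
G3 = 0 AND 1 = 0
G4 = 0 AND 0 = 0
G5 = 1 XOR 0 = 1

1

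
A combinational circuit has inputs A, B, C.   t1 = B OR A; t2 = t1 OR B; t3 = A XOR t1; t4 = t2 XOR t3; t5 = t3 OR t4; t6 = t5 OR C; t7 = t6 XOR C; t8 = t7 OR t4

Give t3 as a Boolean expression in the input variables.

A XOR (B OR A)

t1 = B OR A
t3 = A XOR t1 = A XOR (B OR A)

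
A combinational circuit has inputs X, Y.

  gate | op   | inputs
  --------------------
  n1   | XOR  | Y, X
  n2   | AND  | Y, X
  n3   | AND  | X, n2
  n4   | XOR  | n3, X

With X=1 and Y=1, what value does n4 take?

0

n2 = 1 AND 1 = 1
n3 = 1 AND 1 = 1
n4 = 1 XOR 1 = 0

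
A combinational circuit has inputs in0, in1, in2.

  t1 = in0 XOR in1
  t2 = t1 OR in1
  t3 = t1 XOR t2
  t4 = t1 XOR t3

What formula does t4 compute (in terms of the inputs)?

(in0 XOR in1) XOR ((in0 XOR in1) XOR ((in0 XOR in1) OR in1))

t1 = in0 XOR in1
t2 = t1 OR in1 = (in0 XOR in1) OR in1
t3 = t1 XOR t2 = (in0 XOR in1) XOR ((in0 XOR in1) OR in1)
t4 = t1 XOR t3 = (in0 XOR in1) XOR ((in0 XOR in1) XOR ((in0 XOR in1) OR in1))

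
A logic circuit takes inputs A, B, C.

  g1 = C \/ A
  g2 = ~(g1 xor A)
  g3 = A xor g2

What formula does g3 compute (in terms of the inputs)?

g1 = C \/ A
g2 = ~(g1 xor A) = ~((C \/ A) xor A)
g3 = A xor g2 = A xor (~((C \/ A) xor A))

A xor (~((C \/ A) xor A))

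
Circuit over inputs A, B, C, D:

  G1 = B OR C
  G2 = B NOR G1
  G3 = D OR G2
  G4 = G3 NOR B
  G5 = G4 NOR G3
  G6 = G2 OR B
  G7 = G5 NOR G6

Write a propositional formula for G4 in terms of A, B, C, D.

G1 = B OR C
G2 = B NOR G1 = B NOR (B OR C)
G3 = D OR G2 = D OR (B NOR (B OR C))
G4 = G3 NOR B = (D OR (B NOR (B OR C))) NOR B

(D OR (B NOR (B OR C))) NOR B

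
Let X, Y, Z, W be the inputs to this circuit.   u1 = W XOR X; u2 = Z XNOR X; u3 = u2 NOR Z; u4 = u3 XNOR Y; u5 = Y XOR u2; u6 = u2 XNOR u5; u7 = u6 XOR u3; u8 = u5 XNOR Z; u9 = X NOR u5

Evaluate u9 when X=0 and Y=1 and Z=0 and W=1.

u2 = 0 XNOR 0 = 1
u5 = 1 XOR 1 = 0
u9 = 0 NOR 0 = 1

1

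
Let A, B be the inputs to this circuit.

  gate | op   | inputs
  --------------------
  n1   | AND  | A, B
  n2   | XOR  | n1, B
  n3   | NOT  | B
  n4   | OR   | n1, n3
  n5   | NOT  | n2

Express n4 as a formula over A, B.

n1 = A AND B
n3 = NOT B
n4 = n1 OR n3 = (A AND B) OR NOT B

(A AND B) OR NOT B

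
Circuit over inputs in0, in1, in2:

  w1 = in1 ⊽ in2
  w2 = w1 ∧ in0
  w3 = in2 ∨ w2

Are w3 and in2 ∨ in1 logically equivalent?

w1 = in1 ⊽ in2
w2 = w1 ∧ in0 = (in1 ⊽ in2) ∧ in0
w3 = in2 ∨ w2 = in2 ∨ ((in1 ⊽ in2) ∧ in0)
At in0=0, in1=1, in2=0: circuit gives 0, formula gives 1.

No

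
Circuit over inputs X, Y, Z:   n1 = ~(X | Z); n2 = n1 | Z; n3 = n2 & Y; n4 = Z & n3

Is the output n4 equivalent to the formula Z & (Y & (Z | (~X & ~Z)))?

n1 = ~(X | Z)
n2 = n1 | Z = (~(X | Z)) | Z
n3 = n2 & Y = ((~(X | Z)) | Z) & Y
n4 = Z & n3 = Z & (((~(X | Z)) | Z) & Y)
At X=0, Y=0, Z=0: circuit gives 0, formula gives 0.
At X=0, Y=1, Z=1: circuit gives 1, formula gives 1.
Agrees on all 8 inputs.

Yes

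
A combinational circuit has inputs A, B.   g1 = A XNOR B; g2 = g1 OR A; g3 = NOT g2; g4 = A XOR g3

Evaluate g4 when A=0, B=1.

1

g1 = 0 XNOR 1 = 0
g2 = 0 OR 0 = 0
g3 = NOT 0 = 1
g4 = 0 XOR 1 = 1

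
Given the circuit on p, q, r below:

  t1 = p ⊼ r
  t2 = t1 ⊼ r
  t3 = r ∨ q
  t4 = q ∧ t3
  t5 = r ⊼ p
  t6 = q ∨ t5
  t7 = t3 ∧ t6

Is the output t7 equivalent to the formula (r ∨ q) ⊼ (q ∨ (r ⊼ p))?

No

t3 = r ∨ q
t5 = r ⊼ p
t6 = q ∨ t5 = q ∨ (r ⊼ p)
t7 = t3 ∧ t6 = (r ∨ q) ∧ (q ∨ (r ⊼ p))
At p=0, q=0, r=0: circuit gives 0, formula gives 1.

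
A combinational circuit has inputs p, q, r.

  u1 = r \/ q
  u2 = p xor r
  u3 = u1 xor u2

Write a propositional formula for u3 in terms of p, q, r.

(r \/ q) xor (p xor r)

u1 = r \/ q
u2 = p xor r
u3 = u1 xor u2 = (r \/ q) xor (p xor r)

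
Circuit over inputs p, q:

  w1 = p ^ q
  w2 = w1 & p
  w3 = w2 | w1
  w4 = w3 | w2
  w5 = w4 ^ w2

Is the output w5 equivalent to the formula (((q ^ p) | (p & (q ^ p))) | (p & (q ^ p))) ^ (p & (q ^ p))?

Yes

w1 = p ^ q
w2 = w1 & p = (p ^ q) & p
w3 = w2 | w1 = ((p ^ q) & p) | (p ^ q)
w4 = w3 | w2 = (((p ^ q) & p) | (p ^ q)) | ((p ^ q) & p)
w5 = w4 ^ w2 = ((((p ^ q) & p) | (p ^ q)) | ((p ^ q) & p)) ^ ((p ^ q) & p)
At p=0, q=0: circuit gives 0, formula gives 0.
At p=0, q=1: circuit gives 1, formula gives 1.
Agrees on all 4 inputs.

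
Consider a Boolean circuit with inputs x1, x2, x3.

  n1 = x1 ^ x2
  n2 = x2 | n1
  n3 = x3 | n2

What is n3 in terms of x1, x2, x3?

n1 = x1 ^ x2
n2 = x2 | n1 = x2 | (x1 ^ x2)
n3 = x3 | n2 = x3 | (x2 | (x1 ^ x2))

x3 | (x2 | (x1 ^ x2))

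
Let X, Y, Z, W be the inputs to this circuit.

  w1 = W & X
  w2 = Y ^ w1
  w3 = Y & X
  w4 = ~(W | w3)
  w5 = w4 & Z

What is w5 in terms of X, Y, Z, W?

w3 = Y & X
w4 = ~(W | w3) = ~(W | (Y & X))
w5 = w4 & Z = (~(W | (Y & X))) & Z

(~(W | (Y & X))) & Z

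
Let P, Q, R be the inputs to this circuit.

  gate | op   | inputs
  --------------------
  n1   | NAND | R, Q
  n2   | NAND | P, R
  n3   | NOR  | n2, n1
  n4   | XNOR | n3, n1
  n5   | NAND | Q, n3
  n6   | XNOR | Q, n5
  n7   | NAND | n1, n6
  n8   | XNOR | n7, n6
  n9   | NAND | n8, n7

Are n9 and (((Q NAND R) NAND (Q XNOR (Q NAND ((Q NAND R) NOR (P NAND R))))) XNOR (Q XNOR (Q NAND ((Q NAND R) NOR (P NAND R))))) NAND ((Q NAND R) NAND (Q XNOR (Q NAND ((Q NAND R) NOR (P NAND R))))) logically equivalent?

Yes

n1 = R NAND Q
n2 = P NAND R
n3 = n2 NOR n1 = (P NAND R) NOR (R NAND Q)
n5 = Q NAND n3 = Q NAND ((P NAND R) NOR (R NAND Q))
n6 = Q XNOR n5 = Q XNOR (Q NAND ((P NAND R) NOR (R NAND Q)))
n7 = n1 NAND n6 = (R NAND Q) NAND (Q XNOR (Q NAND ((P NAND R) NOR (R NAND Q))))
n8 = n7 XNOR n6 = ((R NAND Q) NAND (Q XNOR (Q NAND ((P NAND R) NOR (R NAND Q))))) XNOR (Q XNOR (Q NAND ((P NAND R) NOR (R NAND Q))))
n9 = n8 NAND n7 = (((R NAND Q) NAND (Q XNOR (Q NAND ((P NAND R) NOR (R NAND Q))))) XNOR (Q XNOR (Q NAND ((P NAND R) NOR (R NAND Q))))) NAND ((R NAND Q) NAND (Q XNOR (Q NAND ((P NAND R) NOR (R NAND Q)))))
At P=0, Q=1, R=1: circuit gives 0, formula gives 0.
At P=0, Q=0, R=0: circuit gives 1, formula gives 1.
Agrees on all 8 inputs.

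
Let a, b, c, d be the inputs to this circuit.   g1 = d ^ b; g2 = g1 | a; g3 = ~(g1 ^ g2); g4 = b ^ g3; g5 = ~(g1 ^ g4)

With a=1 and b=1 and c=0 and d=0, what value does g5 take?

g1 = 0 ^ 1 = 1
g2 = 1 | 1 = 1
g3 = ~(1 ^ 1) = 1
g4 = 1 ^ 1 = 0
g5 = ~(1 ^ 0) = 0

0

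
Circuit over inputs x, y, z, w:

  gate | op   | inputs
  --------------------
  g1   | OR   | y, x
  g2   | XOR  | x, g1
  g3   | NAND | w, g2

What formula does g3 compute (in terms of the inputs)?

w NAND (x XOR (y OR x))

g1 = y OR x
g2 = x XOR g1 = x XOR (y OR x)
g3 = w NAND g2 = w NAND (x XOR (y OR x))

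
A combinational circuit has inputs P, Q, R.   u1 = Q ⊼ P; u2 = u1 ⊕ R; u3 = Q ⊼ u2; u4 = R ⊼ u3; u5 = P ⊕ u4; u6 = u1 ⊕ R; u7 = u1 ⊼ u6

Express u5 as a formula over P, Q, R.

u1 = Q ⊼ P
u2 = u1 ⊕ R = (Q ⊼ P) ⊕ R
u3 = Q ⊼ u2 = Q ⊼ ((Q ⊼ P) ⊕ R)
u4 = R ⊼ u3 = R ⊼ (Q ⊼ ((Q ⊼ P) ⊕ R))
u5 = P ⊕ u4 = P ⊕ (R ⊼ (Q ⊼ ((Q ⊼ P) ⊕ R)))

P ⊕ (R ⊼ (Q ⊼ ((Q ⊼ P) ⊕ R)))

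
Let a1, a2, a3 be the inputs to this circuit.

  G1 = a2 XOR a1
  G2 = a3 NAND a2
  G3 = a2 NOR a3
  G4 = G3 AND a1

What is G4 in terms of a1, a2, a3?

(a2 NOR a3) AND a1

G3 = a2 NOR a3
G4 = G3 AND a1 = (a2 NOR a3) AND a1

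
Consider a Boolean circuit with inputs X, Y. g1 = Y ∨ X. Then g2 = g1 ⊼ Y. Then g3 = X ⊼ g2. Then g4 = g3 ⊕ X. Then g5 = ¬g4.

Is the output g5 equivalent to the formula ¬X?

No

g1 = Y ∨ X
g2 = g1 ⊼ Y = (Y ∨ X) ⊼ Y
g3 = X ⊼ g2 = X ⊼ ((Y ∨ X) ⊼ Y)
g4 = g3 ⊕ X = (X ⊼ ((Y ∨ X) ⊼ Y)) ⊕ X
g5 = ¬g4 = ¬((X ⊼ ((Y ∨ X) ⊼ Y)) ⊕ X)
At X=0, Y=0: circuit gives 0, formula gives 1.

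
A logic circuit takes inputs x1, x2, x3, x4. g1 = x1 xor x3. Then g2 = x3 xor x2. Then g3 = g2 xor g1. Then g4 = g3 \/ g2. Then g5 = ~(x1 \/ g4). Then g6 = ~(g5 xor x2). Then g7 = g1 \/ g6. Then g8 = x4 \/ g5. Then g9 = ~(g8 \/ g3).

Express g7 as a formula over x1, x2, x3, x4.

g1 = x1 xor x3
g2 = x3 xor x2
g3 = g2 xor g1 = (x3 xor x2) xor (x1 xor x3)
g4 = g3 \/ g2 = ((x3 xor x2) xor (x1 xor x3)) \/ (x3 xor x2)
g5 = ~(x1 \/ g4) = ~(x1 \/ (((x3 xor x2) xor (x1 xor x3)) \/ (x3 xor x2)))
g6 = ~(g5 xor x2) = ~((~(x1 \/ (((x3 xor x2) xor (x1 xor x3)) \/ (x3 xor x2)))) xor x2)
g7 = g1 \/ g6 = (x1 xor x3) \/ (~((~(x1 \/ (((x3 xor x2) xor (x1 xor x3)) \/ (x3 xor x2)))) xor x2))

(x1 xor x3) \/ (~((~(x1 \/ (((x3 xor x2) xor (x1 xor x3)) \/ (x3 xor x2)))) xor x2))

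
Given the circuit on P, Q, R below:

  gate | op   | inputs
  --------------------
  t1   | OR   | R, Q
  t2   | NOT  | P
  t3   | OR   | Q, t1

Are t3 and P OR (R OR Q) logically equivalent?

No

t1 = R OR Q
t3 = Q OR t1 = Q OR (R OR Q)
At P=1, Q=0, R=0: circuit gives 0, formula gives 1.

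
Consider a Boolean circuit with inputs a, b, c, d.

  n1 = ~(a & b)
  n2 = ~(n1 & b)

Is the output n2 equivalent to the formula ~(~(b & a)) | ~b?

n1 = ~(a & b)
n2 = ~(n1 & b) = ~((~(a & b)) & b)
At a=0, b=1, c=0, d=0: circuit gives 0, formula gives 0.
At a=0, b=0, c=0, d=0: circuit gives 1, formula gives 1.
Agrees on all 16 inputs.

Yes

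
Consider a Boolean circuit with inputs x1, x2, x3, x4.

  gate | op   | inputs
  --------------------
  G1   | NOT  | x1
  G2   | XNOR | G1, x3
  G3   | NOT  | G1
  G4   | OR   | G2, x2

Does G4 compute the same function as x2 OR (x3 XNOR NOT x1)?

G1 = NOT x1
G2 = G1 XNOR x3 = NOT x1 XNOR x3
G4 = G2 OR x2 = (NOT x1 XNOR x3) OR x2
At x1=0, x2=0, x3=0, x4=0: circuit gives 0, formula gives 0.
At x1=0, x2=0, x3=1, x4=0: circuit gives 1, formula gives 1.
Agrees on all 16 inputs.

Yes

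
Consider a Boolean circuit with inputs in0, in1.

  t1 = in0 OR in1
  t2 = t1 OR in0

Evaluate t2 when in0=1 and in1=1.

t1 = 1 OR 1 = 1
t2 = 1 OR 1 = 1

1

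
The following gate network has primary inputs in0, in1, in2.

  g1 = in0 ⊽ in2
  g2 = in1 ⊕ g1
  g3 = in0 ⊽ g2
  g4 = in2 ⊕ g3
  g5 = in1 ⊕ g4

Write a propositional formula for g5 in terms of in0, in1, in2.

in1 ⊕ (in2 ⊕ (in0 ⊽ (in1 ⊕ (in0 ⊽ in2))))

g1 = in0 ⊽ in2
g2 = in1 ⊕ g1 = in1 ⊕ (in0 ⊽ in2)
g3 = in0 ⊽ g2 = in0 ⊽ (in1 ⊕ (in0 ⊽ in2))
g4 = in2 ⊕ g3 = in2 ⊕ (in0 ⊽ (in1 ⊕ (in0 ⊽ in2)))
g5 = in1 ⊕ g4 = in1 ⊕ (in2 ⊕ (in0 ⊽ (in1 ⊕ (in0 ⊽ in2))))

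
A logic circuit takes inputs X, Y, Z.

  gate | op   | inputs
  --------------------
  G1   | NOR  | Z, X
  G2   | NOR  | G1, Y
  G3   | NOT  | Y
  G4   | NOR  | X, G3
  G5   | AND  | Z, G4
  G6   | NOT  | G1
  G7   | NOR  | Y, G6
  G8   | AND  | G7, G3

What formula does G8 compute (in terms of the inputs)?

(Y NOR NOT (Z NOR X)) AND NOT Y

G1 = Z NOR X
G3 = NOT Y
G6 = NOT G1 = NOT (Z NOR X)
G7 = Y NOR G6 = Y NOR NOT (Z NOR X)
G8 = G7 AND G3 = (Y NOR NOT (Z NOR X)) AND NOT Y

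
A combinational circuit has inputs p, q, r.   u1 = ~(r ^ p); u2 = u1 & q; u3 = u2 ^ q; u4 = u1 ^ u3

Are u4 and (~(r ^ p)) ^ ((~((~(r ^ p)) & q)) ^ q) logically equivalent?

u1 = ~(r ^ p)
u2 = u1 & q = (~(r ^ p)) & q
u3 = u2 ^ q = ((~(r ^ p)) & q) ^ q
u4 = u1 ^ u3 = (~(r ^ p)) ^ (((~(r ^ p)) & q) ^ q)
At p=0, q=0, r=0: circuit gives 1, formula gives 0.

No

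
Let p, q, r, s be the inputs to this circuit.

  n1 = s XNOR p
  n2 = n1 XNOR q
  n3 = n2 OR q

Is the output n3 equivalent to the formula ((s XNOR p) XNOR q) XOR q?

n1 = s XNOR p
n2 = n1 XNOR q = (s XNOR p) XNOR q
n3 = n2 OR q = ((s XNOR p) XNOR q) OR q
At p=0, q=1, r=0, s=0: circuit gives 1, formula gives 0.

No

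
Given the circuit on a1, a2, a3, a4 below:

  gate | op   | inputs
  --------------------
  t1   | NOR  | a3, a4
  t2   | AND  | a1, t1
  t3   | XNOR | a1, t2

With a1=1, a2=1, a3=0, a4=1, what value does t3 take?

t1 = 0 NOR 1 = 0
t2 = 1 AND 0 = 0
t3 = 1 XNOR 0 = 0

0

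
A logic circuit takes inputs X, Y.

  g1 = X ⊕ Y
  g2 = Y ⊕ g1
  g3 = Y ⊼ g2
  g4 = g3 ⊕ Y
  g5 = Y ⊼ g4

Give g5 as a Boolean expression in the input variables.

g1 = X ⊕ Y
g2 = Y ⊕ g1 = Y ⊕ (X ⊕ Y)
g3 = Y ⊼ g2 = Y ⊼ (Y ⊕ (X ⊕ Y))
g4 = g3 ⊕ Y = (Y ⊼ (Y ⊕ (X ⊕ Y))) ⊕ Y
g5 = Y ⊼ g4 = Y ⊼ ((Y ⊼ (Y ⊕ (X ⊕ Y))) ⊕ Y)

Y ⊼ ((Y ⊼ (Y ⊕ (X ⊕ Y))) ⊕ Y)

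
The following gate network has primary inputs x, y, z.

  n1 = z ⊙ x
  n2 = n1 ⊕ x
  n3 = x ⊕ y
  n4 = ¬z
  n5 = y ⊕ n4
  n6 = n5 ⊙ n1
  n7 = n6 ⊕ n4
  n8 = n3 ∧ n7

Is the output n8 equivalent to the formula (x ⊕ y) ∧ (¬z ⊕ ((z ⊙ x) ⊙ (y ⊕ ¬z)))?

n1 = z ⊙ x
n3 = x ⊕ y
n4 = ¬z
n5 = y ⊕ n4 = y ⊕ ¬z
n6 = n5 ⊙ n1 = (y ⊕ ¬z) ⊙ (z ⊙ x)
n7 = n6 ⊕ n4 = ((y ⊕ ¬z) ⊙ (z ⊙ x)) ⊕ ¬z
n8 = n3 ∧ n7 = (x ⊕ y) ∧ (((y ⊕ ¬z) ⊙ (z ⊙ x)) ⊕ ¬z)
At x=0, y=0, z=0: circuit gives 0, formula gives 0.
At x=0, y=1, z=0: circuit gives 1, formula gives 1.
Agrees on all 8 inputs.

Yes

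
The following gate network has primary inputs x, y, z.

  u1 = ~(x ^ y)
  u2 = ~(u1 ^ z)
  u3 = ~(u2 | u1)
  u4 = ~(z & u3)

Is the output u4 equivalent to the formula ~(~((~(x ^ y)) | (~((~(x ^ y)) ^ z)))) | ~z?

u1 = ~(x ^ y)
u2 = ~(u1 ^ z) = ~((~(x ^ y)) ^ z)
u3 = ~(u2 | u1) = ~((~((~(x ^ y)) ^ z)) | (~(x ^ y)))
u4 = ~(z & u3) = ~(z & (~((~((~(x ^ y)) ^ z)) | (~(x ^ y)))))
At x=0, y=1, z=1: circuit gives 0, formula gives 0.
At x=0, y=0, z=0: circuit gives 1, formula gives 1.
Agrees on all 8 inputs.

Yes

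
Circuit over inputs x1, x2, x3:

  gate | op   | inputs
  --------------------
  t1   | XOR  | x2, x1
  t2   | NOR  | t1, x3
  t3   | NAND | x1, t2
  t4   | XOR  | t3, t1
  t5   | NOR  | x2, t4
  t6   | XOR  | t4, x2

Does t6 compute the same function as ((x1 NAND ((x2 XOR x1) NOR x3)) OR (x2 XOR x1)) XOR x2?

t1 = x2 XOR x1
t2 = t1 NOR x3 = (x2 XOR x1) NOR x3
t3 = x1 NAND t2 = x1 NAND ((x2 XOR x1) NOR x3)
t4 = t3 XOR t1 = (x1 NAND ((x2 XOR x1) NOR x3)) XOR (x2 XOR x1)
t6 = t4 XOR x2 = ((x1 NAND ((x2 XOR x1) NOR x3)) XOR (x2 XOR x1)) XOR x2
At x1=0, x2=1, x3=0: circuit gives 1, formula gives 0.

No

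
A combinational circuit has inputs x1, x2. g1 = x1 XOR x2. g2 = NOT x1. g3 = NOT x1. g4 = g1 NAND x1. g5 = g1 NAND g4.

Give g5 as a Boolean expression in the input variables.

(x1 XOR x2) NAND ((x1 XOR x2) NAND x1)

g1 = x1 XOR x2
g4 = g1 NAND x1 = (x1 XOR x2) NAND x1
g5 = g1 NAND g4 = (x1 XOR x2) NAND ((x1 XOR x2) NAND x1)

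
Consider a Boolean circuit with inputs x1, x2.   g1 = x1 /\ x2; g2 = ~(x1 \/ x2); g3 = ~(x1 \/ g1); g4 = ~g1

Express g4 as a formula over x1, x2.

g1 = x1 /\ x2
g4 = ~g1 = ~(x1 /\ x2)

~(x1 /\ x2)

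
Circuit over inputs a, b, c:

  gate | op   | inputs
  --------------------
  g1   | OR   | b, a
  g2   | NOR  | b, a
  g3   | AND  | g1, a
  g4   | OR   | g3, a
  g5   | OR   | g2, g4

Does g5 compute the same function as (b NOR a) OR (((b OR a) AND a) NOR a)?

No

g1 = b OR a
g2 = b NOR a
g3 = g1 AND a = (b OR a) AND a
g4 = g3 OR a = ((b OR a) AND a) OR a
g5 = g2 OR g4 = (b NOR a) OR (((b OR a) AND a) OR a)
At a=0, b=1, c=0: circuit gives 0, formula gives 1.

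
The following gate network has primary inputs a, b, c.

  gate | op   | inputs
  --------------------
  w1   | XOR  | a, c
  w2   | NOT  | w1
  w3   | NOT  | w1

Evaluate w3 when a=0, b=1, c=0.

w1 = 0 XOR 0 = 0
w3 = NOT 0 = 1

1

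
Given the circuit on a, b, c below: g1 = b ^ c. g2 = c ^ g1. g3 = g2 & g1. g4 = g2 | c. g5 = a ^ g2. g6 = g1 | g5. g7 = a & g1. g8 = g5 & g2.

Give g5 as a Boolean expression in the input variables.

g1 = b ^ c
g2 = c ^ g1 = c ^ (b ^ c)
g5 = a ^ g2 = a ^ (c ^ (b ^ c))

a ^ (c ^ (b ^ c))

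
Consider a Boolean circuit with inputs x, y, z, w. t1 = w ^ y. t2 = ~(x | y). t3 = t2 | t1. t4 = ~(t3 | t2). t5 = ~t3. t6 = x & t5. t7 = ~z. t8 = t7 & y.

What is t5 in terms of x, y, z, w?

~((~(x | y)) | (w ^ y))

t1 = w ^ y
t2 = ~(x | y)
t3 = t2 | t1 = (~(x | y)) | (w ^ y)
t5 = ~t3 = ~((~(x | y)) | (w ^ y))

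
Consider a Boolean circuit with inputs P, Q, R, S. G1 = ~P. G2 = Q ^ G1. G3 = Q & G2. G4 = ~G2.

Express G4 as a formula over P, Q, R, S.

G1 = ~P
G2 = Q ^ G1 = Q ^ ~P
G4 = ~G2 = ~(Q ^ ~P)

~(Q ^ ~P)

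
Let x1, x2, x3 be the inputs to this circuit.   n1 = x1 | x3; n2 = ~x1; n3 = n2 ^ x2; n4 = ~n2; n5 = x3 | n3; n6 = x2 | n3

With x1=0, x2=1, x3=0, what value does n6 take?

1

n2 = ~0 = 1
n3 = 1 ^ 1 = 0
n6 = 1 | 0 = 1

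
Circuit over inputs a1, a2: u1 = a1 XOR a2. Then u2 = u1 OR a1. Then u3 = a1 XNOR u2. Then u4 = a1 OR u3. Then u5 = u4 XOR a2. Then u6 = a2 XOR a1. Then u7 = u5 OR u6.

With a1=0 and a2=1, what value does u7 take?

1

u1 = 0 XOR 1 = 1
u2 = 1 OR 0 = 1
u3 = 0 XNOR 1 = 0
u4 = 0 OR 0 = 0
u5 = 0 XOR 1 = 1
u6 = 1 XOR 0 = 1
u7 = 1 OR 1 = 1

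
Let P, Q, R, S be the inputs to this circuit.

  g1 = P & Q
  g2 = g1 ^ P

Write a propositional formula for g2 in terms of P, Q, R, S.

g1 = P & Q
g2 = g1 ^ P = (P & Q) ^ P

(P & Q) ^ P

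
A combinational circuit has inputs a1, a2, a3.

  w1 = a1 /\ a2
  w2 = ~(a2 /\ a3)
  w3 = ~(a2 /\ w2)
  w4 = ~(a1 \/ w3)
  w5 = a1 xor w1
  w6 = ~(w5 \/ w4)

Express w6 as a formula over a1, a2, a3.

w1 = a1 /\ a2
w2 = ~(a2 /\ a3)
w3 = ~(a2 /\ w2) = ~(a2 /\ (~(a2 /\ a3)))
w4 = ~(a1 \/ w3) = ~(a1 \/ (~(a2 /\ (~(a2 /\ a3)))))
w5 = a1 xor w1 = a1 xor (a1 /\ a2)
w6 = ~(w5 \/ w4) = ~((a1 xor (a1 /\ a2)) \/ (~(a1 \/ (~(a2 /\ (~(a2 /\ a3)))))))

~((a1 xor (a1 /\ a2)) \/ (~(a1 \/ (~(a2 /\ (~(a2 /\ a3)))))))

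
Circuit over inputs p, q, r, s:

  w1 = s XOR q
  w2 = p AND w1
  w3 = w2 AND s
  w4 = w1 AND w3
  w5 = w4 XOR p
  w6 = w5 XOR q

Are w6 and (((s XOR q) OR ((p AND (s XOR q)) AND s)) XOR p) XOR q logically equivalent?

w1 = s XOR q
w2 = p AND w1 = p AND (s XOR q)
w3 = w2 AND s = (p AND (s XOR q)) AND s
w4 = w1 AND w3 = (s XOR q) AND ((p AND (s XOR q)) AND s)
w5 = w4 XOR p = ((s XOR q) AND ((p AND (s XOR q)) AND s)) XOR p
w6 = w5 XOR q = (((s XOR q) AND ((p AND (s XOR q)) AND s)) XOR p) XOR q
At p=0, q=0, r=0, s=1: circuit gives 0, formula gives 1.

No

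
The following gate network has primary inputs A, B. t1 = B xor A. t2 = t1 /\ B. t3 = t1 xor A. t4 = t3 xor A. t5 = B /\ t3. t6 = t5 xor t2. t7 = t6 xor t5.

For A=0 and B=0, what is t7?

0

t1 = 0 xor 0 = 0
t2 = 0 /\ 0 = 0
t3 = 0 xor 0 = 0
t5 = 0 /\ 0 = 0
t6 = 0 xor 0 = 0
t7 = 0 xor 0 = 0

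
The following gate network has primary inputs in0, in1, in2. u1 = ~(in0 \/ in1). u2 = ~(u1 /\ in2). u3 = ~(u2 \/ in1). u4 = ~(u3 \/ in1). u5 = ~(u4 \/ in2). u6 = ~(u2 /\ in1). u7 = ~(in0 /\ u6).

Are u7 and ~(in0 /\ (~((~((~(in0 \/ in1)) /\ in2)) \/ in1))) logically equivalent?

u1 = ~(in0 \/ in1)
u2 = ~(u1 /\ in2) = ~((~(in0 \/ in1)) /\ in2)
u6 = ~(u2 /\ in1) = ~((~((~(in0 \/ in1)) /\ in2)) /\ in1)
u7 = ~(in0 /\ u6) = ~(in0 /\ (~((~((~(in0 \/ in1)) /\ in2)) /\ in1)))
At in0=1, in1=0, in2=0: circuit gives 0, formula gives 1.

No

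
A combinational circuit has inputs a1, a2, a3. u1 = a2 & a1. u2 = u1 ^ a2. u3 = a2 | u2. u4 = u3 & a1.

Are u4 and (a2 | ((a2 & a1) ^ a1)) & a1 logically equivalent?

No

u1 = a2 & a1
u2 = u1 ^ a2 = (a2 & a1) ^ a2
u3 = a2 | u2 = a2 | ((a2 & a1) ^ a2)
u4 = u3 & a1 = (a2 | ((a2 & a1) ^ a2)) & a1
At a1=1, a2=0, a3=0: circuit gives 0, formula gives 1.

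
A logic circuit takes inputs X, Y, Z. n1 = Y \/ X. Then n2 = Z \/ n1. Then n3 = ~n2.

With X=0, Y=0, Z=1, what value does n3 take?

0

n1 = 0 \/ 0 = 0
n2 = 1 \/ 0 = 1
n3 = ~1 = 0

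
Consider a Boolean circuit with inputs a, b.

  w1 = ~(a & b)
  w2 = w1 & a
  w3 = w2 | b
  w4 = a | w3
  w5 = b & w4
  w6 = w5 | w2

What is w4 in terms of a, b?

w1 = ~(a & b)
w2 = w1 & a = (~(a & b)) & a
w3 = w2 | b = ((~(a & b)) & a) | b
w4 = a | w3 = a | (((~(a & b)) & a) | b)

a | (((~(a & b)) & a) | b)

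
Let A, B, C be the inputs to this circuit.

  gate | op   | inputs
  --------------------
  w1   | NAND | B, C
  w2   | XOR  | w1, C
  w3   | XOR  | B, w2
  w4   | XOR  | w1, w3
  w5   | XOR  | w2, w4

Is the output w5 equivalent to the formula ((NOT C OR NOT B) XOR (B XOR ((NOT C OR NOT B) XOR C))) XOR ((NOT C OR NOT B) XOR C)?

Yes

w1 = B NAND C
w2 = w1 XOR C = (B NAND C) XOR C
w3 = B XOR w2 = B XOR ((B NAND C) XOR C)
w4 = w1 XOR w3 = (B NAND C) XOR (B XOR ((B NAND C) XOR C))
w5 = w2 XOR w4 = ((B NAND C) XOR C) XOR ((B NAND C) XOR (B XOR ((B NAND C) XOR C)))
At A=0, B=1, C=0: circuit gives 0, formula gives 0.
At A=0, B=0, C=0: circuit gives 1, formula gives 1.
Agrees on all 8 inputs.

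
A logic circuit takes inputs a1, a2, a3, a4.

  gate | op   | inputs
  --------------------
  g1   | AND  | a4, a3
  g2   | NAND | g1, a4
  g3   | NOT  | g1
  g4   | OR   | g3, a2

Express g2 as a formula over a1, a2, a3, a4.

g1 = a4 AND a3
g2 = g1 NAND a4 = (a4 AND a3) NAND a4

(a4 AND a3) NAND a4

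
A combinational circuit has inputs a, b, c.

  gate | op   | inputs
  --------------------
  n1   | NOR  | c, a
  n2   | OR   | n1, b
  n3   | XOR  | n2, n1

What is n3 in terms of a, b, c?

n1 = c NOR a
n2 = n1 OR b = (c NOR a) OR b
n3 = n2 XOR n1 = ((c NOR a) OR b) XOR (c NOR a)

((c NOR a) OR b) XOR (c NOR a)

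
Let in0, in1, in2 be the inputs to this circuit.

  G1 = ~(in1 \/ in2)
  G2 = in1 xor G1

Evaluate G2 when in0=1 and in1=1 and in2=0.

1

G1 = ~(1 \/ 0) = 0
G2 = 1 xor 0 = 1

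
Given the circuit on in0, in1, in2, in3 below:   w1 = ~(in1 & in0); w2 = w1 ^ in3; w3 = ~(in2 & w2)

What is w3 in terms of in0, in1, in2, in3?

w1 = ~(in1 & in0)
w2 = w1 ^ in3 = (~(in1 & in0)) ^ in3
w3 = ~(in2 & w2) = ~(in2 & ((~(in1 & in0)) ^ in3))

~(in2 & ((~(in1 & in0)) ^ in3))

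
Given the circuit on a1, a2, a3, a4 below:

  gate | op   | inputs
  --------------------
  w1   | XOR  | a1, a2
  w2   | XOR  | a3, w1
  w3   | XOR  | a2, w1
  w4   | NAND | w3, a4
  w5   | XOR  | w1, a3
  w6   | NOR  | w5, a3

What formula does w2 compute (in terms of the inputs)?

w1 = a1 XOR a2
w2 = a3 XOR w1 = a3 XOR (a1 XOR a2)

a3 XOR (a1 XOR a2)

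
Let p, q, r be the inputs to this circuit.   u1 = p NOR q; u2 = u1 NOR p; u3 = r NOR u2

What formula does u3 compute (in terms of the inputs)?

u1 = p NOR q
u2 = u1 NOR p = (p NOR q) NOR p
u3 = r NOR u2 = r NOR ((p NOR q) NOR p)

r NOR ((p NOR q) NOR p)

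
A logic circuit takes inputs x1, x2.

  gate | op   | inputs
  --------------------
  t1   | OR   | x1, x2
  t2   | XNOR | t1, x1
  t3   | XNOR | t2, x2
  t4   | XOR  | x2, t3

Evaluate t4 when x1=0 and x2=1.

t1 = 0 OR 1 = 1
t2 = 1 XNOR 0 = 0
t3 = 0 XNOR 1 = 0
t4 = 1 XOR 0 = 1

1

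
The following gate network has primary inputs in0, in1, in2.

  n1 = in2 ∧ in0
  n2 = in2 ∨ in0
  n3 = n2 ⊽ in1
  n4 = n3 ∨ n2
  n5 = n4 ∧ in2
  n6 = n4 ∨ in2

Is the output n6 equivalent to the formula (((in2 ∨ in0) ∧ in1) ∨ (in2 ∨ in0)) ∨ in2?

n2 = in2 ∨ in0
n3 = n2 ⊽ in1 = (in2 ∨ in0) ⊽ in1
n4 = n3 ∨ n2 = ((in2 ∨ in0) ⊽ in1) ∨ (in2 ∨ in0)
n6 = n4 ∨ in2 = (((in2 ∨ in0) ⊽ in1) ∨ (in2 ∨ in0)) ∨ in2
At in0=0, in1=0, in2=0: circuit gives 1, formula gives 0.

No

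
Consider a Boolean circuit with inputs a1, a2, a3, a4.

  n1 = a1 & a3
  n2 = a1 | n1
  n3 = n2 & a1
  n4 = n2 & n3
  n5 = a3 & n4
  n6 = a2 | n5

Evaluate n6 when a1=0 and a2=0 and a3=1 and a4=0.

n1 = 0 & 1 = 0
n2 = 0 | 0 = 0
n3 = 0 & 0 = 0
n4 = 0 & 0 = 0
n5 = 1 & 0 = 0
n6 = 0 | 0 = 0

0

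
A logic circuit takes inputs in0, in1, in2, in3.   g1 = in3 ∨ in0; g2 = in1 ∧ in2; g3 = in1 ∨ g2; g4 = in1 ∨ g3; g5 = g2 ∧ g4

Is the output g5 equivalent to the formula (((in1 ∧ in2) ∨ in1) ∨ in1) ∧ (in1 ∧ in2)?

g2 = in1 ∧ in2
g3 = in1 ∨ g2 = in1 ∨ (in1 ∧ in2)
g4 = in1 ∨ g3 = in1 ∨ (in1 ∨ (in1 ∧ in2))
g5 = g2 ∧ g4 = (in1 ∧ in2) ∧ (in1 ∨ (in1 ∨ (in1 ∧ in2)))
At in0=0, in1=0, in2=0, in3=0: circuit gives 0, formula gives 0.
At in0=0, in1=1, in2=1, in3=0: circuit gives 1, formula gives 1.
Agrees on all 16 inputs.

Yes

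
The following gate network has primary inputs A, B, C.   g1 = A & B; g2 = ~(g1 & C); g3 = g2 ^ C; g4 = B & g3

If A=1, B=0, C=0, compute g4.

0

g1 = 1 & 0 = 0
g2 = ~(0 & 0) = 1
g3 = 1 ^ 0 = 1
g4 = 0 & 1 = 0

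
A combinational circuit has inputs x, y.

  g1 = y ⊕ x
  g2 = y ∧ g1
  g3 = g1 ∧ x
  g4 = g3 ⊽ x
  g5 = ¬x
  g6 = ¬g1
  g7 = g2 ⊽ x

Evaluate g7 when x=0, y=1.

0

g1 = 1 ⊕ 0 = 1
g2 = 1 ∧ 1 = 1
g7 = 1 ⊽ 0 = 0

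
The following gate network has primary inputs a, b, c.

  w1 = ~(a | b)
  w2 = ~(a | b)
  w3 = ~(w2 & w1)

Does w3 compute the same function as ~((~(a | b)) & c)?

No

w1 = ~(a | b)
w2 = ~(a | b)
w3 = ~(w2 & w1) = ~((~(a | b)) & (~(a | b)))
At a=0, b=0, c=0: circuit gives 0, formula gives 1.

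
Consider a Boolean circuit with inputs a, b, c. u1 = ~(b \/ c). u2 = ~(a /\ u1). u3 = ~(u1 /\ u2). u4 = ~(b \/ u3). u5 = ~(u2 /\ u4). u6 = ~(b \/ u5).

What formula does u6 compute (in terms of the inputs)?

~(b \/ (~((~(a /\ (~(b \/ c)))) /\ (~(b \/ (~((~(b \/ c)) /\ (~(a /\ (~(b \/ c)))))))))))

u1 = ~(b \/ c)
u2 = ~(a /\ u1) = ~(a /\ (~(b \/ c)))
u3 = ~(u1 /\ u2) = ~((~(b \/ c)) /\ (~(a /\ (~(b \/ c)))))
u4 = ~(b \/ u3) = ~(b \/ (~((~(b \/ c)) /\ (~(a /\ (~(b \/ c)))))))
u5 = ~(u2 /\ u4) = ~((~(a /\ (~(b \/ c)))) /\ (~(b \/ (~((~(b \/ c)) /\ (~(a /\ (~(b \/ c)))))))))
u6 = ~(b \/ u5) = ~(b \/ (~((~(a /\ (~(b \/ c)))) /\ (~(b \/ (~((~(b \/ c)) /\ (~(a /\ (~(b \/ c)))))))))))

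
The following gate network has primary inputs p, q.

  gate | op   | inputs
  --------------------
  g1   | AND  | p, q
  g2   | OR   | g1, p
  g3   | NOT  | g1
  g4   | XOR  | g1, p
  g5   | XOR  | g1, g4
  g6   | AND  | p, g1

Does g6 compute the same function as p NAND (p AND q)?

No

g1 = p AND q
g6 = p AND g1 = p AND (p AND q)
At p=0, q=0: circuit gives 0, formula gives 1.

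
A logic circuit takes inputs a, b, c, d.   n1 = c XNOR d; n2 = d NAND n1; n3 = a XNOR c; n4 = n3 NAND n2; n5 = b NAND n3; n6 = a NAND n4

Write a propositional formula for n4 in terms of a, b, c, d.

n1 = c XNOR d
n2 = d NAND n1 = d NAND (c XNOR d)
n3 = a XNOR c
n4 = n3 NAND n2 = (a XNOR c) NAND (d NAND (c XNOR d))

(a XNOR c) NAND (d NAND (c XNOR d))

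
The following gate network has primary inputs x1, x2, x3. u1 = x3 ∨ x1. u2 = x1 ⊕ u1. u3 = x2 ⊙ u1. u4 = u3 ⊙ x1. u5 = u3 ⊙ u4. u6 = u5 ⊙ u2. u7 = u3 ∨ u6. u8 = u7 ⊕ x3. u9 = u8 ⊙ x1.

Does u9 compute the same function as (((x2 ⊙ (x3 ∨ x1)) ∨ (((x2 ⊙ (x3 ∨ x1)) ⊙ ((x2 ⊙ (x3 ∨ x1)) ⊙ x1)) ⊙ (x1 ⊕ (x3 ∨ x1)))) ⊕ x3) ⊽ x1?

No

u1 = x3 ∨ x1
u2 = x1 ⊕ u1 = x1 ⊕ (x3 ∨ x1)
u3 = x2 ⊙ u1 = x2 ⊙ (x3 ∨ x1)
u4 = u3 ⊙ x1 = (x2 ⊙ (x3 ∨ x1)) ⊙ x1
u5 = u3 ⊙ u4 = (x2 ⊙ (x3 ∨ x1)) ⊙ ((x2 ⊙ (x3 ∨ x1)) ⊙ x1)
u6 = u5 ⊙ u2 = ((x2 ⊙ (x3 ∨ x1)) ⊙ ((x2 ⊙ (x3 ∨ x1)) ⊙ x1)) ⊙ (x1 ⊕ (x3 ∨ x1))
u7 = u3 ∨ u6 = (x2 ⊙ (x3 ∨ x1)) ∨ (((x2 ⊙ (x3 ∨ x1)) ⊙ ((x2 ⊙ (x3 ∨ x1)) ⊙ x1)) ⊙ (x1 ⊕ (x3 ∨ x1)))
u8 = u7 ⊕ x3 = ((x2 ⊙ (x3 ∨ x1)) ∨ (((x2 ⊙ (x3 ∨ x1)) ⊙ ((x2 ⊙ (x3 ∨ x1)) ⊙ x1)) ⊙ (x1 ⊕ (x3 ∨ x1)))) ⊕ x3
u9 = u8 ⊙ x1 = (((x2 ⊙ (x3 ∨ x1)) ∨ (((x2 ⊙ (x3 ∨ x1)) ⊙ ((x2 ⊙ (x3 ∨ x1)) ⊙ x1)) ⊙ (x1 ⊕ (x3 ∨ x1)))) ⊕ x3) ⊙ x1
At x1=1, x2=0, x3=1: circuit gives 1, formula gives 0.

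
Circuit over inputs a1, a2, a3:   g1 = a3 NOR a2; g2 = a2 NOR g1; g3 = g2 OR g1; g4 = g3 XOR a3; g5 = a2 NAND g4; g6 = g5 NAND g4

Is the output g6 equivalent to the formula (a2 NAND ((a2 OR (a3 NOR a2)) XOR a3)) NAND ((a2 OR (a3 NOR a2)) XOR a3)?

No

g1 = a3 NOR a2
g2 = a2 NOR g1 = a2 NOR (a3 NOR a2)
g3 = g2 OR g1 = (a2 NOR (a3 NOR a2)) OR (a3 NOR a2)
g4 = g3 XOR a3 = ((a2 NOR (a3 NOR a2)) OR (a3 NOR a2)) XOR a3
g5 = a2 NAND g4 = a2 NAND (((a2 NOR (a3 NOR a2)) OR (a3 NOR a2)) XOR a3)
g6 = g5 NAND g4 = (a2 NAND (((a2 NOR (a3 NOR a2)) OR (a3 NOR a2)) XOR a3)) NAND (((a2 NOR (a3 NOR a2)) OR (a3 NOR a2)) XOR a3)
At a1=0, a2=0, a3=1: circuit gives 1, formula gives 0.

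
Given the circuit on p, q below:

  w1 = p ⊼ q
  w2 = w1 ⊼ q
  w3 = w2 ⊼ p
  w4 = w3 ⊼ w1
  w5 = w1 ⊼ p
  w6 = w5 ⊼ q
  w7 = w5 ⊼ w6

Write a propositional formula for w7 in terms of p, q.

w1 = p ⊼ q
w5 = w1 ⊼ p = (p ⊼ q) ⊼ p
w6 = w5 ⊼ q = ((p ⊼ q) ⊼ p) ⊼ q
w7 = w5 ⊼ w6 = ((p ⊼ q) ⊼ p) ⊼ (((p ⊼ q) ⊼ p) ⊼ q)

((p ⊼ q) ⊼ p) ⊼ (((p ⊼ q) ⊼ p) ⊼ q)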